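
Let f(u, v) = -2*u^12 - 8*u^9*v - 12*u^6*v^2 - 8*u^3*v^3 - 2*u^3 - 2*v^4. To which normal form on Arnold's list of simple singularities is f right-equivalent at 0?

E_6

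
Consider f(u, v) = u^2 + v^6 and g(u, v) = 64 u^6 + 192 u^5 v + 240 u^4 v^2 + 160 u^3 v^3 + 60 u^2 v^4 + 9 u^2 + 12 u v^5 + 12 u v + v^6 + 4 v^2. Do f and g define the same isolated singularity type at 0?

The Hessian of f at 0 is [[2, 0], [0, 0]] with rank 1, so corank 1. A Groebner basis of the Jacobian ideal J(f) in C{u,v} is {v^5, u}; counting standard monomials gives mu = 5. Corank 1: A-series; mu = 5 gives A_5. The Hessian of g at 0 is [[18, 12], [12, 8]] with rank 1, so corank 1. A Groebner basis of the Jacobian ideal J(g) in C{u,v} is {v^5, u + 2*v/3}; counting standard monomials gives mu = 5. Corank 1: A-series; mu = 5 gives A_5. Both have type A_5, hence right-equivalent.

Yes.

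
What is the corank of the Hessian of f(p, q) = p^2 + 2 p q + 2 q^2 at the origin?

0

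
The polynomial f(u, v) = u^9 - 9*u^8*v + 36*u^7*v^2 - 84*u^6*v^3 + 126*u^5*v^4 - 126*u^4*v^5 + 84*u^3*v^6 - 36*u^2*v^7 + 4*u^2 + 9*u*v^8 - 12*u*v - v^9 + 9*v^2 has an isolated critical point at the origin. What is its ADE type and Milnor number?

Type A8, Milnor number mu = 8.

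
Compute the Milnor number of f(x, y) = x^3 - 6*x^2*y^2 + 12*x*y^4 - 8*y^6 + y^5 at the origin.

8

The Hessian of f at 0 is [[0, 0], [0, 0]] with rank 0, so corank 2. A Groebner basis of the Jacobian ideal J(f) in C{x,y} is {y^4, x^3, -x^2/4 + x*y^2}; counting standard monomials gives mu = 8. Corank 2; j^3 = x^3 is a perfect cube, so E-series; the 5-jet and mu = 8 give E_8.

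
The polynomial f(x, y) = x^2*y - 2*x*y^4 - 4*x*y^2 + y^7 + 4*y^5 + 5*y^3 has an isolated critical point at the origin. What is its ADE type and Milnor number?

Type D_4, Milnor number mu = 4.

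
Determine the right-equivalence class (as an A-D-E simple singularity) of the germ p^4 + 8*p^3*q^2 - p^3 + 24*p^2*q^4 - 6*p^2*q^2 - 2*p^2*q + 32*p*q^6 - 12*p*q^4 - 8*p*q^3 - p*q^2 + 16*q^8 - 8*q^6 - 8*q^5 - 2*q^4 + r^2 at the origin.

The Hessian of f at 0 has rank 1. Corank 2; j^3 = -p*(p + q)^2 has shape L^2 M (L != M), so D-series; mu = 5 gives D_5.

D5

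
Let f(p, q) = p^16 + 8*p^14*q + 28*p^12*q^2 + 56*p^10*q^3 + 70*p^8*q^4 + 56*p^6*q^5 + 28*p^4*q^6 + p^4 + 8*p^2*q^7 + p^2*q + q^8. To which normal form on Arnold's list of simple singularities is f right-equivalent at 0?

The Hessian of f at 0 has rank 0. Corank 2; j^3 = p^2*q has shape L^2 M (L != M), so D-series; mu = 9 gives D_9.

D_{9}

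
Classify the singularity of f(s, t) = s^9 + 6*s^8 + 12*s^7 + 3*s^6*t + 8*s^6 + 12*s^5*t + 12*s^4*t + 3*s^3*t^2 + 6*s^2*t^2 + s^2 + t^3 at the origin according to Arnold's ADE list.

A_{2}

The Hessian of f at 0 has rank 1. Corank 1: A-series; mu = 2 gives A_2.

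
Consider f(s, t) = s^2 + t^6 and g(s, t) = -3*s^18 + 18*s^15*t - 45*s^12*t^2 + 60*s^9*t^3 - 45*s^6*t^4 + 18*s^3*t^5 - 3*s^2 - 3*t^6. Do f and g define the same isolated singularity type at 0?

The Hessian of f at 0 is [[2, 0], [0, 0]] with rank 1, so corank 1. A Groebner basis of the Jacobian ideal J(f) in C{s,t} is {t^5, s}; counting standard monomials gives mu = 5. Corank 1: A-series; mu = 5 gives A_5. The Hessian of g at 0 is [[-6, 0], [0, 0]] with rank 1, so corank 1. A Groebner basis of the Jacobian ideal J(g) in C{s,t} is {t^5, s}; counting standard monomials gives mu = 5. Corank 1: A-series; mu = 5 gives A_5. Both have type A_5, hence right-equivalent.

Yes.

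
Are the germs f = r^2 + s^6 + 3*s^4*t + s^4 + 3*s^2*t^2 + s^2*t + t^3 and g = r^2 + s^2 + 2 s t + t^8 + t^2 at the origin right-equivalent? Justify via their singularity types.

The Hessian of f at 0 is [[0, 0, 0], [0, 0, 0], [0, 0, 2]] with rank 1, so corank 2. A Groebner basis of the Jacobian ideal J(f) in C{s,t,r} is {t^3, s^2 + 3*t^2, s*t, r}; counting standard monomials gives mu = 4. Corank 2; j^3 = t*(s^2 + t^2) splits into three distinct lines over C (the quadratic factor has nonzero discriminant), so D_4. The Hessian of g at 0 is [[2, 2, 0], [2, 2, 0], [0, 0, 2]] with rank 2, so corank 1. A Groebner basis of the Jacobian ideal J(g) in C{s,t,r} is {t^7, s + t, r}; counting standard monomials gives mu = 7. Corank 1: A-series; mu = 7 gives A_7. f is D_4 but g is A_7, hence not right-equivalent.

No.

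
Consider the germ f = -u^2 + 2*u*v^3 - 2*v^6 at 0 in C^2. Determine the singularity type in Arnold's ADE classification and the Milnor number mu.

Type A5, Milnor number mu = 5.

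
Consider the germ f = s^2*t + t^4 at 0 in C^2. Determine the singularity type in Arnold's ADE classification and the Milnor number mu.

Type D_5, Milnor number mu = 5.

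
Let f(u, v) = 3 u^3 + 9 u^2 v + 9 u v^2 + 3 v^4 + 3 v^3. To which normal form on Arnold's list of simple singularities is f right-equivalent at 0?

E6

The Hessian of f at 0 is [[0, 0], [0, 0]] with rank 0, so corank 2. A Groebner basis of the Jacobian ideal J(f) in C{u,v} is {v^3, u^2 + 2*u*v + v^2}; counting standard monomials gives mu = 6. Corank 2; j^3 = 3*(u + v)^3 is a perfect cube, so E-series; the 4-jet and mu = 6 give E_6.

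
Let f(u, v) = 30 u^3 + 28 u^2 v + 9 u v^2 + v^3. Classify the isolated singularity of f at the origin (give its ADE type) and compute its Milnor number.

The Hessian of f at 0 has rank 0. Corank 2; j^3 = (3*u + v)*(10*u^2 + 6*u*v + v^2) splits into three distinct lines over C (the quadratic factor has nonzero discriminant), so D_4.

Type D_4, Milnor number mu = 4.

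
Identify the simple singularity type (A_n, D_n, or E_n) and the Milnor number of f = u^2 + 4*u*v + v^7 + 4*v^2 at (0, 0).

Type A6, Milnor number mu = 6.

The Hessian of f at 0 has rank 1. Corank 1: A-series; mu = 6 gives A_6.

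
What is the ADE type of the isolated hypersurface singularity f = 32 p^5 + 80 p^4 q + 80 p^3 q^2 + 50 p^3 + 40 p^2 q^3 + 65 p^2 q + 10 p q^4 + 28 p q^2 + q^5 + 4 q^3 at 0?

The Hessian of f at 0 has rank 0. Corank 2; j^3 = (2*p + q)*(5*p + 2*q)^2 has shape L^2 M (L != M), so D-series; mu = 6 gives D_6.

D6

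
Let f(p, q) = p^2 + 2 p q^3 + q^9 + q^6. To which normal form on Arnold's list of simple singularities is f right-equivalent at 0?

A_8

The Hessian of f at 0 is [[2, 0], [0, 0]] with rank 1, so corank 1. A Groebner basis of the Jacobian ideal J(f) in C{p,q} is {p^2*q^2, p^3, p + q^3}; counting standard monomials gives mu = 8. Corank 1: A-series; mu = 8 gives A_8.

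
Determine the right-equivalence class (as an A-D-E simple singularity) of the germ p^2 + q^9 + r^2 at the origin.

A_8

The Hessian of f at 0 has rank 2. Corank 1: A-series; mu = 8 gives A_8.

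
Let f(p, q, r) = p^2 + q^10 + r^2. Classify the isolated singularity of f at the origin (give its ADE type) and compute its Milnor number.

Type A9, Milnor number mu = 9.

The Hessian of f at 0 has rank 2. Corank 1: A-series; mu = 9 gives A_9.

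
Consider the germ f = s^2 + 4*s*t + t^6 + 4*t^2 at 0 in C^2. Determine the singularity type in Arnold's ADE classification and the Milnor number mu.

Type A_5, Milnor number mu = 5.

The Hessian of f at 0 is [[2, 4], [4, 8]] with rank 1, so corank 1. A Groebner basis of the Jacobian ideal J(f) in C{s,t} is {t^5, s + 2*t}; counting standard monomials gives mu = 5. Corank 1: A-series; mu = 5 gives A_5.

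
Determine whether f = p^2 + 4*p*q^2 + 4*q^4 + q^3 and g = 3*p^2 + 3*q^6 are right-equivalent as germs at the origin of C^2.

No.

The Hessian of f at 0 has rank 1. Corank 1: A-series; mu = 2 gives A_2. The Hessian of g at 0 has rank 1. Corank 1: A-series; mu = 5 gives A_5. f is A_2 but g is A_5, hence not right-equivalent.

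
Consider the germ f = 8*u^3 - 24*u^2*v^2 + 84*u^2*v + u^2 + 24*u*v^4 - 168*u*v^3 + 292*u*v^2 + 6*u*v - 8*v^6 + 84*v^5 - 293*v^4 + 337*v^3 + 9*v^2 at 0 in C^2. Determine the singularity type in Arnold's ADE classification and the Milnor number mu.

Type A2, Milnor number mu = 2.

The Hessian of f at 0 is [[2, 6], [6, 18]] with rank 1, so corank 1. A Groebner basis of the Jacobian ideal J(f) in C{u,v} is {v^2, u + 3*v}; counting standard monomials gives mu = 2. Corank 1: A-series; mu = 2 gives A_2.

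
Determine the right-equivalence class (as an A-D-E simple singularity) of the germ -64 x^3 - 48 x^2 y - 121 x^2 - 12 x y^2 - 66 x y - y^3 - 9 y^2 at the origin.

The Hessian of f at 0 has rank 1. Corank 1: A-series; mu = 2 gives A_2.

A2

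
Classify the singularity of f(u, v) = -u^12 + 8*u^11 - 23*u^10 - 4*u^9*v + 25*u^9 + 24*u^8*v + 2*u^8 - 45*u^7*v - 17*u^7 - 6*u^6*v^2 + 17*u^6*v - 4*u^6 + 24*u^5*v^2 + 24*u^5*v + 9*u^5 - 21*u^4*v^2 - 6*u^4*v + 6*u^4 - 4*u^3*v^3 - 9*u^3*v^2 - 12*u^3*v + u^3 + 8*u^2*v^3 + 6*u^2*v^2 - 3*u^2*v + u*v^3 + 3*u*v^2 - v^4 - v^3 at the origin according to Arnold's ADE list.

The Hessian of f at 0 is [[0, 0], [0, 0]] with rank 0, so corank 2. A Groebner basis of the Jacobian ideal J(f) in C{u,v} is {-3*u^2/26 + 3*u*v/13 + v^4 - v^3/26 - 3*v^2/26, u^3 + 21*u^2/26 - 21*u*v/13 - 19*v^3/26 + 21*v^2/26, u^2*v + u^2/2 - u*v - 5*v^3/6 + v^2/2, 3*u^2/13 + u*v^2 - 6*u*v/13 - 12*v^3/13 + 3*v^2/13}; counting standard monomials gives mu = 7. Corank 2; j^3 = (u - v)^3 is a perfect cube, so E-series; the 4-jet and mu = 7 give E_7.

E_{7}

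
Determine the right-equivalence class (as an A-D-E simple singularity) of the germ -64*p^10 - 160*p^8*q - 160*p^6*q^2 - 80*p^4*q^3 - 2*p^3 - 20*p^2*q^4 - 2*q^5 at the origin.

E_8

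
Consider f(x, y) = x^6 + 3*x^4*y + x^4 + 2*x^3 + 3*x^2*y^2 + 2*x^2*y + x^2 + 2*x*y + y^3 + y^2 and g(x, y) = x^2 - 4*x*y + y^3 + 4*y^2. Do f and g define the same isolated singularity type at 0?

Yes.

The Hessian of f at 0 has rank 1. Corank 1: A-series; mu = 2 gives A_2. The Hessian of g at 0 has rank 1. Corank 1: A-series; mu = 2 gives A_2. Both have type A_2, hence right-equivalent.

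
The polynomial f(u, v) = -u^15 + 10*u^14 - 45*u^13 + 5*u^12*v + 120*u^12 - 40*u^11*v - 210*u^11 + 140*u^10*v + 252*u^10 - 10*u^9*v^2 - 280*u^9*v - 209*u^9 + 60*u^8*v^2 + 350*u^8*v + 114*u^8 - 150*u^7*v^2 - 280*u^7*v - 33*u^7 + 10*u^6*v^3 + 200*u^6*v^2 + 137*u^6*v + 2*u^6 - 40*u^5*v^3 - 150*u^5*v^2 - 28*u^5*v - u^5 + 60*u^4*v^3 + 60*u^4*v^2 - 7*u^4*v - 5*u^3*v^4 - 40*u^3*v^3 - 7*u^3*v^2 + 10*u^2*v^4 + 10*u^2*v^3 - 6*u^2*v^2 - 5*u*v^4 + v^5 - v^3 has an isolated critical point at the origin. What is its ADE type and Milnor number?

Type E_{8}, Milnor number mu = 8.

The Hessian of f at 0 is [[0, 0], [0, 0]] with rank 0, so corank 2. A Groebner basis of the Jacobian ideal J(f) in C{u,v} is {u^4 + u*v^2, u^2*v - 7*u*v^2/8 + v^2/4, v^3}; counting standard monomials gives mu = 8. Corank 2; j^3 = -v^3 is a perfect cube, so E-series; the 5-jet and mu = 8 give E_8.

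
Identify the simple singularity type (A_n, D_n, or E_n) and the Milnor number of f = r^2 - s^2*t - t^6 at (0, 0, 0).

Type D7, Milnor number mu = 7.

The Hessian of f at 0 is [[0, 0, 0], [0, 0, 0], [0, 0, 2]] with rank 1, so corank 2. A Groebner basis of the Jacobian ideal J(f) in C{s,t,r} is {s^2/6 + t^5, s^3, s*t, r}; counting standard monomials gives mu = 7. Corank 2; j^3 = -s^2*t has shape L^2 M (L != M), so D-series; mu = 7 gives D_7.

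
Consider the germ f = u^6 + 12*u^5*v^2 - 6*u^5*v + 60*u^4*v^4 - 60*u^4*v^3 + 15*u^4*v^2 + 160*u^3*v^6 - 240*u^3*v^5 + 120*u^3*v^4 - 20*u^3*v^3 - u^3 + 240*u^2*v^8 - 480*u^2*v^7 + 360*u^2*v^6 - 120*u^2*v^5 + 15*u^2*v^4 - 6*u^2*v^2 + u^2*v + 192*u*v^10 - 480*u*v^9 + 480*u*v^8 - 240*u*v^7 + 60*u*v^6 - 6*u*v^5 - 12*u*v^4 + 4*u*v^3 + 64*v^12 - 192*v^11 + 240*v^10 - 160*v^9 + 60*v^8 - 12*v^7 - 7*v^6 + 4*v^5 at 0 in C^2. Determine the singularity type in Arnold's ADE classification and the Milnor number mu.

Type D_{7}, Milnor number mu = 7.

The Hessian of f at 0 is [[0, 0], [0, 0]] with rank 0, so corank 2. A Groebner basis of the Jacobian ideal J(f) in C{u,v} is {-u^2/4 + u*v/4 + v^4 + v^3/2, u^3, u^2*v + 2*u*v/3 + 4*v^3/3, u^2/2 + u*v^2 - u*v/2 - v^3}; counting standard monomials gives mu = 7. Corank 2; j^3 = -u^2*(u - v) has shape L^2 M (L != M), so D-series; mu = 7 gives D_7.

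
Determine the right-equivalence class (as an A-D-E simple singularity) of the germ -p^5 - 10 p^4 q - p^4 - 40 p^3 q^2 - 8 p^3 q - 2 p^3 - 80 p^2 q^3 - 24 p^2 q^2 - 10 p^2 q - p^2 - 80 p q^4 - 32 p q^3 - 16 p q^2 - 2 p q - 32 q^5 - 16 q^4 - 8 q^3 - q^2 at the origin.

A_{4}

The Hessian of f at 0 is [[-2, -2], [-2, -2]] with rank 1, so corank 1. A Groebner basis of the Jacobian ideal J(f) in C{p,q} is {-p/2 + q^3 - q^2/2 - q/2, p^2 - p - 2*q^2 - q, p*q + p/2 + 3*q^2/2 + q/2}; counting standard monomials gives mu = 4. Corank 1: A-series; mu = 4 gives A_4.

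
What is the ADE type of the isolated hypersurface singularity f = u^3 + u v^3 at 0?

The Hessian of f at 0 has rank 0. Corank 2; j^3 = u^3 is a perfect cube, so E-series; the 4-jet and mu = 7 give E_7.

E7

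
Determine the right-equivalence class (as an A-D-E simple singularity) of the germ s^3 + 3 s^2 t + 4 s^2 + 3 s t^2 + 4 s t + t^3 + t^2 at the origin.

A_2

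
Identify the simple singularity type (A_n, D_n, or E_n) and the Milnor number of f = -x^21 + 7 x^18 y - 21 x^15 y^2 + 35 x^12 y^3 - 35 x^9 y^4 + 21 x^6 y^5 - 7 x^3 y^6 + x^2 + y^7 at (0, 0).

The Hessian of f at 0 has rank 1. Corank 1: A-series; mu = 6 gives A_6.

Type A_6, Milnor number mu = 6.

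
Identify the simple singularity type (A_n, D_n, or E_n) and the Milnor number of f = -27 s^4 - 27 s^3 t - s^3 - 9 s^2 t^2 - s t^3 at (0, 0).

Type E_7, Milnor number mu = 7.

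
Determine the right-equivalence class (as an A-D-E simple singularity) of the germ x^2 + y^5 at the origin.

The Hessian of f at 0 has rank 1. Corank 1: A-series; mu = 4 gives A_4.

A_{4}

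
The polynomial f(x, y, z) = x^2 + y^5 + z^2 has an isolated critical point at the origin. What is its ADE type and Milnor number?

Type A_4, Milnor number mu = 4.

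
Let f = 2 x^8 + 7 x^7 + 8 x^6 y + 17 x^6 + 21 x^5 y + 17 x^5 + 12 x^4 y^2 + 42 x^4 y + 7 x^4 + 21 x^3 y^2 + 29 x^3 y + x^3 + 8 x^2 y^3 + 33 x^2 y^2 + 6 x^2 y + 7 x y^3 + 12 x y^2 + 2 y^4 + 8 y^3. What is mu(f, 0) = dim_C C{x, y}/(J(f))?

7

The Hessian of f at 0 has rank 0. Corank 2; j^3 = (x + 2*y)^3 is a perfect cube, so E-series; the 4-jet and mu = 7 give E_7.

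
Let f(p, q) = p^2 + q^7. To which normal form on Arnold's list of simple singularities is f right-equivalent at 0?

A6

The Hessian of f at 0 is [[2, 0], [0, 0]] with rank 1, so corank 1. A Groebner basis of the Jacobian ideal J(f) in C{p,q} is {q^6, p}; counting standard monomials gives mu = 6. Corank 1: A-series; mu = 6 gives A_6.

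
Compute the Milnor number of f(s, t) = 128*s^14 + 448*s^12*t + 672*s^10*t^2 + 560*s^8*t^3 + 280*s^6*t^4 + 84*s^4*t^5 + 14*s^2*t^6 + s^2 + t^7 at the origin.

6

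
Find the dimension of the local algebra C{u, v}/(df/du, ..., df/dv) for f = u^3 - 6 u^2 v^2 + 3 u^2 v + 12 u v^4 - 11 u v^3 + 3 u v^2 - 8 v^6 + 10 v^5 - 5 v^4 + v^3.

7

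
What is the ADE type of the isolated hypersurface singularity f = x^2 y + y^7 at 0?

The Hessian of f at 0 has rank 0. Corank 2; j^3 = x^2*y has shape L^2 M (L != M), so D-series; mu = 8 gives D_8.

D8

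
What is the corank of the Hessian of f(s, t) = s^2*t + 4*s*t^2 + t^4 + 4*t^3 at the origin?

2

Hessian at 0 has rank 0.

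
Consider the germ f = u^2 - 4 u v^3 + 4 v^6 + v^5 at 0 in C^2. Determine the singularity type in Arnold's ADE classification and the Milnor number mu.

The Hessian of f at 0 is [[2, 0], [0, 0]] with rank 1, so corank 1. A Groebner basis of the Jacobian ideal J(f) in C{u,v} is {-u/2 + v^3, u^2, u*v}; counting standard monomials gives mu = 4. Corank 1: A-series; mu = 4 gives A_4.

Type A_{4}, Milnor number mu = 4.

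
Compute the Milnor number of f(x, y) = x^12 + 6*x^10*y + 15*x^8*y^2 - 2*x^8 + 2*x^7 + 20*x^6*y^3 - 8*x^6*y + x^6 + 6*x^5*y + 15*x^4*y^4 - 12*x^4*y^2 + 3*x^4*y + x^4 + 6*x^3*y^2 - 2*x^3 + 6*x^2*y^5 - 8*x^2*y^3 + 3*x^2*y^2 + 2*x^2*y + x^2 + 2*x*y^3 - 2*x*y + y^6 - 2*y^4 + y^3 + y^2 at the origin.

The Hessian of f at 0 has rank 1. Corank 1: A-series; mu = 2 gives A_2.

2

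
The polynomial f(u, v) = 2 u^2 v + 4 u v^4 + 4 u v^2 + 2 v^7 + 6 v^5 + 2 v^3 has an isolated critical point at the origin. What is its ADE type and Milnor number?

Type D_{6}, Milnor number mu = 6.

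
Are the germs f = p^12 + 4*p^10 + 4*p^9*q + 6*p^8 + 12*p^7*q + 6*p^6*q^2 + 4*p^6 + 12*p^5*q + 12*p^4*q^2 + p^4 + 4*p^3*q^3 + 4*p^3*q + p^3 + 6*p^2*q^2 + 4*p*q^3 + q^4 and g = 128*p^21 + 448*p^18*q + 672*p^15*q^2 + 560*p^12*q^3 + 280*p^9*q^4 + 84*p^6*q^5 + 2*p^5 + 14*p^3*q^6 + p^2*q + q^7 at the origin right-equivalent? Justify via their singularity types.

The Hessian of f at 0 is [[0, 0], [0, 0]] with rank 0, so corank 2. A Groebner basis of the Jacobian ideal J(f) in C{p,q} is {q^4, p*q^2 + q^3/3, p^2}; counting standard monomials gives mu = 6. Corank 2; j^3 = p^3 is a perfect cube, so E-series; the 4-jet and mu = 6 give E_6. The Hessian of g at 0 is [[0, 0], [0, 0]] with rank 0, so corank 2. A Groebner basis of the Jacobian ideal J(g) in C{p,q} is {p^2/7 + q^6, p^3, p*q}; counting standard monomials gives mu = 8. Corank 2; j^3 = p^2*q has shape L^2 M (L != M), so D-series; mu = 8 gives D_8. f is E_6 but g is D_8, hence not right-equivalent.

No.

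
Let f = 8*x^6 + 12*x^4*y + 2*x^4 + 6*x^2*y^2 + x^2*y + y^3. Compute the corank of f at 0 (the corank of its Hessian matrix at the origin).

2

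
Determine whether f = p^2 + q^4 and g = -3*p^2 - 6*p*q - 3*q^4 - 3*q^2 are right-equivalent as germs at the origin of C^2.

The Hessian of f at 0 has rank 1. Corank 1: A-series; mu = 3 gives A_3. The Hessian of g at 0 has rank 1. Corank 1: A-series; mu = 3 gives A_3. Both have type A_3, hence right-equivalent.

Yes.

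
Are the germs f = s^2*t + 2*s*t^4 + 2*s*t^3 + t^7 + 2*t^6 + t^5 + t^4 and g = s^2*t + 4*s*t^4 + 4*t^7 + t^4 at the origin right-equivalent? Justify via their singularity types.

The Hessian of f at 0 is [[0, 0], [0, 0]] with rank 0, so corank 2. A Groebner basis of the Jacobian ideal J(f) in C{s,t} is {s*t^2, s*t + t^3, s^2 - 4*s*t}; counting standard monomials gives mu = 5. Corank 2; j^3 = s^2*t has shape L^2 M (L != M), so D-series; mu = 5 gives D_5. The Hessian of g at 0 is [[0, 0], [0, 0]] with rank 0, so corank 2. A Groebner basis of the Jacobian ideal J(g) in C{s,t} is {s^3, s^2/4 + t^3, s*t}; counting standard monomials gives mu = 5. Corank 2; j^3 = s^2*t has shape L^2 M (L != M), so D-series; mu = 5 gives D_5. Both have type D_5, hence right-equivalent.

Yes.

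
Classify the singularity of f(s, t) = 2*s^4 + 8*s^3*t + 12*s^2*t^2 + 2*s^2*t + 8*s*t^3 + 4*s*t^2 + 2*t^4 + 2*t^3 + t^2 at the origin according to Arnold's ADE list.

A3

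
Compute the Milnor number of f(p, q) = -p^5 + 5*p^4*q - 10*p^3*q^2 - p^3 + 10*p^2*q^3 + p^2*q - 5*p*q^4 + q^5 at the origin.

6

The Hessian of f at 0 has rank 0. Corank 2; j^3 = -p^2*(p - q) has shape L^2 M (L != M), so D-series; mu = 6 gives D_6.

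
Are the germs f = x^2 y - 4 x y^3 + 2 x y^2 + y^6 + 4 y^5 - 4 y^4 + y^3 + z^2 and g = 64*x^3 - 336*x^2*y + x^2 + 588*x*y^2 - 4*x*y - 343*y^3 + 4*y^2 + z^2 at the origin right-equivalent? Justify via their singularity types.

No.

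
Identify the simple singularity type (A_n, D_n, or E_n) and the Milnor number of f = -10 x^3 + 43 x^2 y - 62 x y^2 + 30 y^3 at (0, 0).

Type D_{4}, Milnor number mu = 4.

The Hessian of f at 0 has rank 0. Corank 2; j^3 = -(2*x - 3*y)*(5*x^2 - 14*x*y + 10*y^2) splits into three distinct lines over C (the quadratic factor has nonzero discriminant), so D_4.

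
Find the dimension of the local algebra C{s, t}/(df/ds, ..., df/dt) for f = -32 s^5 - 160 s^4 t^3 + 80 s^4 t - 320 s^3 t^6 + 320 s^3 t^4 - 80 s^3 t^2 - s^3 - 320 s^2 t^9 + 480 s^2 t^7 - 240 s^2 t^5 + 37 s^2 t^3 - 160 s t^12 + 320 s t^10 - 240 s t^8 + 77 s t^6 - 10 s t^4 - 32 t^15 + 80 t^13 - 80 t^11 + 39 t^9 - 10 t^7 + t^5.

8

The Hessian of f at 0 is [[0, 0], [0, 0]] with rank 0, so corank 2. A Groebner basis of the Jacobian ideal J(f) in C{s,t} is {s^2/2 + s*t^3, 4*s^2 + t^4, s^3, s^2*t}; counting standard monomials gives mu = 8. Corank 2; j^3 = -s^3 is a perfect cube, so E-series; the 5-jet and mu = 8 give E_8.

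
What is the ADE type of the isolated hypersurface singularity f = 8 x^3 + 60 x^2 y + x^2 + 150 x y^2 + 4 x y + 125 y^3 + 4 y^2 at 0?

A2

The Hessian of f at 0 is [[2, 4], [4, 8]] with rank 1, so corank 1. A Groebner basis of the Jacobian ideal J(f) in C{x,y} is {y^2, x + 2*y}; counting standard monomials gives mu = 2. Corank 1: A-series; mu = 2 gives A_2.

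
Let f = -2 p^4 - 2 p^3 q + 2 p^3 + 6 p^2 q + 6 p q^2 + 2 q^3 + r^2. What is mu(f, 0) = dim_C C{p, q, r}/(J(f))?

7

The Hessian of f at 0 has rank 1. Corank 2; j^3 = 2*(p + q)^3 is a perfect cube, so E-series; the 4-jet and mu = 7 give E_7.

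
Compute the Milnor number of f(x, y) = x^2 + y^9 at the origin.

The Hessian of f at 0 has rank 1. Corank 1: A-series; mu = 8 gives A_8.

8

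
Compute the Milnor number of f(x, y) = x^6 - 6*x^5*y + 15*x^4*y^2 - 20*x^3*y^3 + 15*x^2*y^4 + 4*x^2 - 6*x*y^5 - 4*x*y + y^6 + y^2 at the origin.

The Hessian of f at 0 is [[8, -4], [-4, 2]] with rank 1, so corank 1. A Groebner basis of the Jacobian ideal J(f) in C{x,y} is {y^5, x - y/2}; counting standard monomials gives mu = 5. Corank 1: A-series; mu = 5 gives A_5.

5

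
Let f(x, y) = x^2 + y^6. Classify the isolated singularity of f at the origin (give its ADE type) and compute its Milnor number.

Type A_{5}, Milnor number mu = 5.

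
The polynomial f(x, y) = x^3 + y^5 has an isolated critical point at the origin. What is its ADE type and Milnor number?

The Hessian of f at 0 is [[0, 0], [0, 0]] with rank 0, so corank 2. A Groebner basis of the Jacobian ideal J(f) in C{x,y} is {y^4, x^2}; counting standard monomials gives mu = 8. Corank 2; j^3 = x^3 is a perfect cube, so E-series; the 5-jet and mu = 8 give E_8.

Type E_8, Milnor number mu = 8.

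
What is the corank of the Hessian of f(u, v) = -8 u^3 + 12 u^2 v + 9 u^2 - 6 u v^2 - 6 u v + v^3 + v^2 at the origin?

The Hessian at 0 is [[18, -6], [-6, 2]] of rank 1; hence corank 1.

1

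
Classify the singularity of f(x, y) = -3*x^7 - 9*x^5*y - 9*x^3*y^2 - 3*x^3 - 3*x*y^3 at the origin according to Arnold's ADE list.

E_{7}

The Hessian of f at 0 has rank 0. Corank 2; j^3 = -3*x^3 is a perfect cube, so E-series; the 4-jet and mu = 7 give E_7.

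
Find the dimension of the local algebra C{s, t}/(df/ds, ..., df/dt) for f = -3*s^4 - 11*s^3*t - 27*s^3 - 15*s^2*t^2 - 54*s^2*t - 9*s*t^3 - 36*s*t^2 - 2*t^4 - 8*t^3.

7

The Hessian of f at 0 has rank 0. Corank 2; j^3 = -(3*s + 2*t)^3 is a perfect cube, so E-series; the 4-jet and mu = 7 give E_7.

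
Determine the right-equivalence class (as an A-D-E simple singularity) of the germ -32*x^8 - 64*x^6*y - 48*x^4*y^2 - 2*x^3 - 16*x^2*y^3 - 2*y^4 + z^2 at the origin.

E_{6}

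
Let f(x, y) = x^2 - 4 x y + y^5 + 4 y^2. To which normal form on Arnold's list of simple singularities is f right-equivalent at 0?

A_4

The Hessian of f at 0 is [[2, -4], [-4, 8]] with rank 1, so corank 1. A Groebner basis of the Jacobian ideal J(f) in C{x,y} is {y^4, x - 2*y}; counting standard monomials gives mu = 4. Corank 1: A-series; mu = 4 gives A_4.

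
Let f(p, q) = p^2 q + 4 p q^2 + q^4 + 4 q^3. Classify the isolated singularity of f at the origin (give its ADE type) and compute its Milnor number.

Type D_{5}, Milnor number mu = 5.

The Hessian of f at 0 has rank 0. Corank 2; j^3 = q*(p + 2*q)^2 has shape L^2 M (L != M), so D-series; mu = 5 gives D_5.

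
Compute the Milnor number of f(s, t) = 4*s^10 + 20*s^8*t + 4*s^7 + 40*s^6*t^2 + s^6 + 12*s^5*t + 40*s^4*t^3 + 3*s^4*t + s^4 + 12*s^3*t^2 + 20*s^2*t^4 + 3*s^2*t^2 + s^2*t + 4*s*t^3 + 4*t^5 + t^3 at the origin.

4

The Hessian of f at 0 has rank 0. Corank 2; j^3 = t*(s^2 + t^2) splits into three distinct lines over C (the quadratic factor has nonzero discriminant), so D_4.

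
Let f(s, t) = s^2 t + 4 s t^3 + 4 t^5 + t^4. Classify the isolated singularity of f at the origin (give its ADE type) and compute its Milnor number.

Type D_5, Milnor number mu = 5.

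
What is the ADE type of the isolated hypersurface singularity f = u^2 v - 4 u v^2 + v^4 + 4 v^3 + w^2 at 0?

The Hessian of f at 0 is [[0, 0, 0], [0, 0, 0], [0, 0, 2]] with rank 1, so corank 2. A Groebner basis of the Jacobian ideal J(f) in C{u,v,w} is {u^3 + 2*u^2 - 8*v^2, u^2/4 + v^3 - v^2, u*v - 2*v^2, w}; counting standard monomials gives mu = 5. Corank 2; j^3 = v*(u - 2*v)^2 has shape L^2 M (L != M), so D-series; mu = 5 gives D_5.

D_5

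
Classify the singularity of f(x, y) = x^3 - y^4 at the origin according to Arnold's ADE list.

E_6

The Hessian of f at 0 is [[0, 0], [0, 0]] with rank 0, so corank 2. A Groebner basis of the Jacobian ideal J(f) in C{x,y} is {y^3, x^2}; counting standard monomials gives mu = 6. Corank 2; j^3 = x^3 is a perfect cube, so E-series; the 4-jet and mu = 6 give E_6.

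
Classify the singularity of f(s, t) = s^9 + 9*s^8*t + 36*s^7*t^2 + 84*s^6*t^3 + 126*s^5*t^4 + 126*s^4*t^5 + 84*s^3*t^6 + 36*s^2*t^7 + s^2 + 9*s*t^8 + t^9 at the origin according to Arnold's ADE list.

A_{8}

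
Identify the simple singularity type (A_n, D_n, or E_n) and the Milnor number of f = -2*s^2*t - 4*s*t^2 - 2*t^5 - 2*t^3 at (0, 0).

The Hessian of f at 0 has rank 0. Corank 2; j^3 = -2*t*(s + t)^2 has shape L^2 M (L != M), so D-series; mu = 6 gives D_6.

Type D_6, Milnor number mu = 6.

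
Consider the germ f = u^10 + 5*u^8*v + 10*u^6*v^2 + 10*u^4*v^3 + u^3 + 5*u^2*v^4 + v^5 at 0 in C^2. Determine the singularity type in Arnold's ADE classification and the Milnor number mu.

Type E_8, Milnor number mu = 8.

The Hessian of f at 0 has rank 0. Corank 2; j^3 = u^3 is a perfect cube, so E-series; the 5-jet and mu = 8 give E_8.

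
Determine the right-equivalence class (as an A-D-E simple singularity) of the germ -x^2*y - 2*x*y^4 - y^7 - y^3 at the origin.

D4

The Hessian of f at 0 is [[0, 0], [0, 0]] with rank 0, so corank 2. A Groebner basis of the Jacobian ideal J(f) in C{x,y} is {y^3, x^2 + 3*y^2, x*y}; counting standard monomials gives mu = 4. Corank 2; j^3 = -y*(x^2 + y^2) splits into three distinct lines over C (the quadratic factor has nonzero discriminant), so D_4.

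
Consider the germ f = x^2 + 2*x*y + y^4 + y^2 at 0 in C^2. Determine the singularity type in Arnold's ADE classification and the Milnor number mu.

The Hessian of f at 0 has rank 1. Corank 1: A-series; mu = 3 gives A_3.

Type A_{3}, Milnor number mu = 3.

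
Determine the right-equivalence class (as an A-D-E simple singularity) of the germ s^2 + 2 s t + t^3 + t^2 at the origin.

The Hessian of f at 0 has rank 1. Corank 1: A-series; mu = 2 gives A_2.

A_2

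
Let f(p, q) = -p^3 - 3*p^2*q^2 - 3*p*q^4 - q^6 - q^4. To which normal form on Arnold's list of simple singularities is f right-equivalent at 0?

E_{6}

The Hessian of f at 0 has rank 0. Corank 2; j^3 = -p^3 is a perfect cube, so E-series; the 4-jet and mu = 6 give E_6.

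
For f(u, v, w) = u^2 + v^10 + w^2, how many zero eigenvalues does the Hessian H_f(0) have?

The Hessian at 0 is [[2, 0, 0], [0, 0, 0], [0, 0, 2]] of rank 2; hence corank 1.

1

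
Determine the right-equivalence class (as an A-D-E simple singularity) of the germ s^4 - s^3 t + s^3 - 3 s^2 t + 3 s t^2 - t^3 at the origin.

E7

The Hessian of f at 0 has rank 0. Corank 2; j^3 = (s - t)^3 is a perfect cube, so E-series; the 4-jet and mu = 7 give E_7.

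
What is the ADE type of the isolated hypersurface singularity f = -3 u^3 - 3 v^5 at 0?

E_{8}

The Hessian of f at 0 has rank 0. Corank 2; j^3 = -3*u^3 is a perfect cube, so E-series; the 5-jet and mu = 8 give E_8.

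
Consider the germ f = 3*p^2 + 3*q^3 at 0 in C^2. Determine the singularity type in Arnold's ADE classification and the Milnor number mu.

Type A_2, Milnor number mu = 2.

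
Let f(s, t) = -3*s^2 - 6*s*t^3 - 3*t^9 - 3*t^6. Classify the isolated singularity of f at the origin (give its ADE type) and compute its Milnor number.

Type A8, Milnor number mu = 8.

The Hessian of f at 0 has rank 1. Corank 1: A-series; mu = 8 gives A_8.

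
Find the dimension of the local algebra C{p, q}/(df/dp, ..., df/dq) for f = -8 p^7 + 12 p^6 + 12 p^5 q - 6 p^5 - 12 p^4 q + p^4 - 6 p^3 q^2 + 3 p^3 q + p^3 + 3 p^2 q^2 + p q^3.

The Hessian of f at 0 is [[0, 0], [0, 0]] with rank 0, so corank 2. A Groebner basis of the Jacobian ideal J(f) in C{p,q} is {3*p^2 + q^4 + q^3, p^3, p^2*q - p^2 - q^3/3, 2*p^2 + p*q^2 + 2*q^3/3}; counting standard monomials gives mu = 7. Corank 2; j^3 = p^3 is a perfect cube, so E-series; the 4-jet and mu = 7 give E_7.

7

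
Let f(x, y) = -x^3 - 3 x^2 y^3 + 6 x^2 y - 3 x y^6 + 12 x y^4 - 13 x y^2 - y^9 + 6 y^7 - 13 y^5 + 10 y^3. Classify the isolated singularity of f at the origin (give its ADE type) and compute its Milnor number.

Type D4, Milnor number mu = 4.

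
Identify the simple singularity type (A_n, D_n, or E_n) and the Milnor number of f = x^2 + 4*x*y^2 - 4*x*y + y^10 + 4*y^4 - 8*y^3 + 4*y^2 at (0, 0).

The Hessian of f at 0 is [[2, -4], [-4, 8]] with rank 1, so corank 1. A Groebner basis of the Jacobian ideal J(f) in C{x,y} is {x^5 + 20*x^4 - 120*x^3*y - 140*x^3 + 432*x^2*y + 184*x^2 - 432*x*y - 64*x + 128*y, x^4*y + 4*x^4 - 20*x^3*y - 20*x^3 + 60*x^2*y + 24*x^2 - 56*x*y - 8*x + 16*y, x/2 + y^2 - y}; counting standard monomials gives mu = 9. Corank 1: A-series; mu = 9 gives A_9.

Type A_{9}, Milnor number mu = 9.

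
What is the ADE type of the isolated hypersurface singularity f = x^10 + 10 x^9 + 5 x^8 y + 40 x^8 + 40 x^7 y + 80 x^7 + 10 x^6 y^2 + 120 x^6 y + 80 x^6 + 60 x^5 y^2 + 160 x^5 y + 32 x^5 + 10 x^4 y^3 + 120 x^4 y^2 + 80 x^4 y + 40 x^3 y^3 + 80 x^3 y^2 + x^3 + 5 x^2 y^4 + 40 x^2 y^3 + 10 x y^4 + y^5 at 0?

The Hessian of f at 0 has rank 0. Corank 2; j^3 = x^3 is a perfect cube, so E-series; the 5-jet and mu = 8 give E_8.

E_8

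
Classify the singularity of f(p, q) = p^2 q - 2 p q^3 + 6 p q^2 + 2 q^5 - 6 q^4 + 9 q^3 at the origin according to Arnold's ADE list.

D6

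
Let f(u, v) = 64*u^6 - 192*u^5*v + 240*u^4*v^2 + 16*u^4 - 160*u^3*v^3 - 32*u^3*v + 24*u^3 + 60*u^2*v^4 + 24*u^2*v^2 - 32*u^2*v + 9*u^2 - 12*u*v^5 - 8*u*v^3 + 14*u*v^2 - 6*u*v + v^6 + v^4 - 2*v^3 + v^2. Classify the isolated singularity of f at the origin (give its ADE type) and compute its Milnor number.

Type A_5, Milnor number mu = 5.

The Hessian of f at 0 has rank 1. Corank 1: A-series; mu = 5 gives A_5.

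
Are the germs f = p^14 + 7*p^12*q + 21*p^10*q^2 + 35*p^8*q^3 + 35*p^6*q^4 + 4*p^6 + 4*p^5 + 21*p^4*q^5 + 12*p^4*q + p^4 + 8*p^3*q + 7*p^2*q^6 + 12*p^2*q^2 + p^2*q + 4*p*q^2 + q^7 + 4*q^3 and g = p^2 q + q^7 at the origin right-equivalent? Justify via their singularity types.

The Hessian of f at 0 is [[0, 0], [0, 0]] with rank 0, so corank 2. A Groebner basis of the Jacobian ideal J(f) in C{p,q} is {32*p^2/1017 + p*q^3 - 2041*p*q^2/1356 + 5113*p*q/16272 - 1529*q^3/1017 + 1363*q^2/2712, -16*p^2/339 + 1589*p*q^2/904 - 2387*p*q/5424 + q^4 + 2041*q^3/1356 - 625*q^2/904, p^3 + 512*p^2/1017 - 28*p*q^2/339 + 1045*p*q/1017 - 56*q^3/1017 + 14*q^2/339, p^2*q + p*q/2 + q^2}; counting standard monomials gives mu = 8. Corank 2; j^3 = q*(p + 2*q)^2 has shape L^2 M (L != M), so D-series; mu = 8 gives D_8. The Hessian of g at 0 is [[0, 0], [0, 0]] with rank 0, so corank 2. A Groebner basis of the Jacobian ideal J(g) in C{p,q} is {p^2/7 + q^6, p^3, p*q}; counting standard monomials gives mu = 8. Corank 2; j^3 = p^2*q has shape L^2 M (L != M), so D-series; mu = 8 gives D_8. Both have type D_8, hence right-equivalent.

Yes.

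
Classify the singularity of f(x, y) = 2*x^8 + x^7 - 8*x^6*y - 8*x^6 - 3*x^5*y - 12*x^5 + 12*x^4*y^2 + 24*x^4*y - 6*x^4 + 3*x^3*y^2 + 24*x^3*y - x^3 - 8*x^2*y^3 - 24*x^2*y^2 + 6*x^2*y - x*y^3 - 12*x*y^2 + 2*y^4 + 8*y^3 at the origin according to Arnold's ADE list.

The Hessian of f at 0 has rank 0. Corank 2; j^3 = -(x - 2*y)^3 is a perfect cube, so E-series; the 4-jet and mu = 7 give E_7.

E_{7}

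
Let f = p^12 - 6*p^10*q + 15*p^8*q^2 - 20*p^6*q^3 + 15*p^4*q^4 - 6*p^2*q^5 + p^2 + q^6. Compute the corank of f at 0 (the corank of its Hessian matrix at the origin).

1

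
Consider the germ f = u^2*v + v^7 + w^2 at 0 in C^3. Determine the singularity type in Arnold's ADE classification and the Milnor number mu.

Type D8, Milnor number mu = 8.

The Hessian of f at 0 has rank 1. Corank 2; j^3 = u^2*v has shape L^2 M (L != M), so D-series; mu = 8 gives D_8.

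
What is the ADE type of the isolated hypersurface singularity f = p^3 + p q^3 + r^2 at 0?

E_{7}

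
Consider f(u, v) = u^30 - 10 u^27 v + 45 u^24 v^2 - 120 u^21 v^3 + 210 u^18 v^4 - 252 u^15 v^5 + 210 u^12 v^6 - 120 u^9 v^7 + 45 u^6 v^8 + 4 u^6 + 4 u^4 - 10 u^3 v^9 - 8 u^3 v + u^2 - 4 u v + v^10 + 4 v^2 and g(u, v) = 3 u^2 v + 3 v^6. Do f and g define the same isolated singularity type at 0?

The Hessian of f at 0 has rank 1. Corank 1: A-series; mu = 9 gives A_9. The Hessian of g at 0 has rank 0. Corank 2; j^3 = 3*u^2*v has shape L^2 M (L != M), so D-series; mu = 7 gives D_7. f is A_9 but g is D_7, hence not right-equivalent.

No.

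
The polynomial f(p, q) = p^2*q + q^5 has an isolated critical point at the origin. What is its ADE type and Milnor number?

Type D_6, Milnor number mu = 6.

The Hessian of f at 0 has rank 0. Corank 2; j^3 = p^2*q has shape L^2 M (L != M), so D-series; mu = 6 gives D_6.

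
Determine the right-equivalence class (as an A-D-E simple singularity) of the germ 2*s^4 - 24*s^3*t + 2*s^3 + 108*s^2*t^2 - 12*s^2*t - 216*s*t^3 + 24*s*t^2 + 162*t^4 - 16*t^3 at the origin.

E6

The Hessian of f at 0 is [[0, 0], [0, 0]] with rank 0, so corank 2. A Groebner basis of the Jacobian ideal J(f) in C{s,t} is {t^4, s*t^2 - 7*t^3/3, s^2 - 4*s*t + 4*t^2}; counting standard monomials gives mu = 6. Corank 2; j^3 = 2*(s - 2*t)^3 is a perfect cube, so E-series; the 4-jet and mu = 6 give E_6.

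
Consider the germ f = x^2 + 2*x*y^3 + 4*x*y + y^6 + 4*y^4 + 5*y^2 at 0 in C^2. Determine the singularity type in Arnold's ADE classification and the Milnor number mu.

Type A_{1}, Milnor number mu = 1.

The Hessian of f at 0 is [[2, 4], [4, 10]] with rank 2, so corank 0. A Groebner basis of the Jacobian ideal J(f) in C{x,y} is {x, y}; counting standard monomials gives mu = 1. Corank 0: nondegenerate Morse point, so A_1.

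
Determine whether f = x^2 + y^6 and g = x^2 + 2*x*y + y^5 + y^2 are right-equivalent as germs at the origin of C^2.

No.

The Hessian of f at 0 is [[2, 0], [0, 0]] with rank 1, so corank 1. A Groebner basis of the Jacobian ideal J(f) in C{x,y} is {y^5, x}; counting standard monomials gives mu = 5. Corank 1: A-series; mu = 5 gives A_5. The Hessian of g at 0 is [[2, 2], [2, 2]] with rank 1, so corank 1. A Groebner basis of the Jacobian ideal J(g) in C{x,y} is {y^4, x + y}; counting standard monomials gives mu = 4. Corank 1: A-series; mu = 4 gives A_4. f is A_5 but g is A_4, hence not right-equivalent.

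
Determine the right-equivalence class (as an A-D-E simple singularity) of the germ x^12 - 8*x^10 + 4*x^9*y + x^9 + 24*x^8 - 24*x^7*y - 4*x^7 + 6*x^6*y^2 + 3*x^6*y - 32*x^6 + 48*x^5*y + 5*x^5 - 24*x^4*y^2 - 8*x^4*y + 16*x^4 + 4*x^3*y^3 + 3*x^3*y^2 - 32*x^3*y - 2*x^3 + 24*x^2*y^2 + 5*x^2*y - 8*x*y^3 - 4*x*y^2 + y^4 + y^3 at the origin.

The Hessian of f at 0 has rank 0. Corank 2; j^3 = -(x - y)^2*(2*x - y) has shape L^2 M (L != M), so D-series; mu = 5 gives D_5.

D5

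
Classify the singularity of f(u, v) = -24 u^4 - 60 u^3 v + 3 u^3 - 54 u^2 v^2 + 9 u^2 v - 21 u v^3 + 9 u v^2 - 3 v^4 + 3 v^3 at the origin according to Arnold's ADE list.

E_7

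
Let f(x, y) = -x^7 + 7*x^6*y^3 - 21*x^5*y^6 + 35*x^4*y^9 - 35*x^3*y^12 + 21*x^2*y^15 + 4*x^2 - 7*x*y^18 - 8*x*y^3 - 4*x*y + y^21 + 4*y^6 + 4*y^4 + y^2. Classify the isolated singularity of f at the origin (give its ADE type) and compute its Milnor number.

The Hessian of f at 0 is [[8, -4], [-4, 2]] with rank 1, so corank 1. A Groebner basis of the Jacobian ideal J(f) in C{x,y} is {-x + y^3 + y/2, x^2 - x*y + y^2/4}; counting standard monomials gives mu = 6. Corank 1: A-series; mu = 6 gives A_6.

Type A_6, Milnor number mu = 6.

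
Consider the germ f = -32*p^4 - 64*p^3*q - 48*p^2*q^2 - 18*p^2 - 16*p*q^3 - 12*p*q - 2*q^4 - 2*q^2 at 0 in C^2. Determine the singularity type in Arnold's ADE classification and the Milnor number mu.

Type A_{3}, Milnor number mu = 3.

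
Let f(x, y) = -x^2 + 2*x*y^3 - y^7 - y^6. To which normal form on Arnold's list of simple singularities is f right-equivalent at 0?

A6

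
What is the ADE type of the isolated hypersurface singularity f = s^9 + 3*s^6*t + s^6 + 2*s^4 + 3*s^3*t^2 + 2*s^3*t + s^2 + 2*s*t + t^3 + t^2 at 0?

The Hessian of f at 0 is [[2, 2], [2, 2]] with rank 1, so corank 1. A Groebner basis of the Jacobian ideal J(f) in C{s,t} is {t^2, s + t}; counting standard monomials gives mu = 2. Corank 1: A-series; mu = 2 gives A_2.

A_{2}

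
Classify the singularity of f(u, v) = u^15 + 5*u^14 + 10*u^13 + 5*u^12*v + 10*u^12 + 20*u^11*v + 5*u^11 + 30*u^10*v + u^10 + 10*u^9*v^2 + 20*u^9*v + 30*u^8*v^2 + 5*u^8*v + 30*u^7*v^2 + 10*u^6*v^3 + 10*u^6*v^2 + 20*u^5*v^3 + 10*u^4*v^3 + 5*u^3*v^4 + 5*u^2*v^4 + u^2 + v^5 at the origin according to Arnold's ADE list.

A_{4}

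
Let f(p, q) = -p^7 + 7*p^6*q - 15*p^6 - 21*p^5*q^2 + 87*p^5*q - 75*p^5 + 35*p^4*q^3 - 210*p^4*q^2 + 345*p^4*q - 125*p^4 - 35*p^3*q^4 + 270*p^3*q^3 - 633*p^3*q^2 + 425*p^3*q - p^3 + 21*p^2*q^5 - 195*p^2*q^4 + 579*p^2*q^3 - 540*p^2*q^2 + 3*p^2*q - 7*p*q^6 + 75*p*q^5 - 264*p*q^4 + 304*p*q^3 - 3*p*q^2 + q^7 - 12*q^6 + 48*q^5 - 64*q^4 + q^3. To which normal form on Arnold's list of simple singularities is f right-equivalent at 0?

The Hessian of f at 0 has rank 0. Corank 2; j^3 = -(p - q)^3 is a perfect cube, so E-series; the 4-jet and mu = 7 give E_7.

E7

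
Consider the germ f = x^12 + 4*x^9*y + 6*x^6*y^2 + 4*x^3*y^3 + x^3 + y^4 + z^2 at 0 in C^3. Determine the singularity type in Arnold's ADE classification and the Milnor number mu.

Type E_6, Milnor number mu = 6.

The Hessian of f at 0 has rank 1. Corank 2; j^3 = x^3 is a perfect cube, so E-series; the 4-jet and mu = 6 give E_6.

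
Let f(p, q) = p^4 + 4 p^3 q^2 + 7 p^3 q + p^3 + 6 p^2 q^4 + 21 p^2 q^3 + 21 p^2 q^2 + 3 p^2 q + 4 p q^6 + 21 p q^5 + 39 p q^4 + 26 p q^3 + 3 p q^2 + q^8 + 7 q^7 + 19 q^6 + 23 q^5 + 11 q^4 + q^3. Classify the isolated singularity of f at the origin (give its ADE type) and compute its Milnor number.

The Hessian of f at 0 is [[0, 0], [0, 0]] with rank 0, so corank 2. A Groebner basis of the Jacobian ideal J(f) in C{p,q} is {3*p^2/2 + 3*p*q + q^4 + q^3/2 + 3*q^2/2, p^3 + q^3, p^2*q + p^2/2 + p*q - 5*q^3/6 + q^2/2, -p^2/2 + p*q^2 - p*q + 5*q^3/6 - q^2/2}; counting standard monomials gives mu = 7. Corank 2; j^3 = (p + q)^3 is a perfect cube, so E-series; the 4-jet and mu = 7 give E_7.

Type E_7, Milnor number mu = 7.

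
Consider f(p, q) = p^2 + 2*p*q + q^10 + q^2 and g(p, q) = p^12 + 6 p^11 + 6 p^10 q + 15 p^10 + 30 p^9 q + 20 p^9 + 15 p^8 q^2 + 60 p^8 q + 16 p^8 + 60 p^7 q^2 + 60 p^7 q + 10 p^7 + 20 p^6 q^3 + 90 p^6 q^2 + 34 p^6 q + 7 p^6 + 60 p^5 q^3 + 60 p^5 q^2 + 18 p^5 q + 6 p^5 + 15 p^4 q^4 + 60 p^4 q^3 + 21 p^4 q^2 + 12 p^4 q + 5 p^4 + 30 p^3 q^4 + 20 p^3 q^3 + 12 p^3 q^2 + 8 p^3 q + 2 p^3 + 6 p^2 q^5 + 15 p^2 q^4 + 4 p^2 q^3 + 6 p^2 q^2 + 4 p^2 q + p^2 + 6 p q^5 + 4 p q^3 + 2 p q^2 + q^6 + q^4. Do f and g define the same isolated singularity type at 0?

No.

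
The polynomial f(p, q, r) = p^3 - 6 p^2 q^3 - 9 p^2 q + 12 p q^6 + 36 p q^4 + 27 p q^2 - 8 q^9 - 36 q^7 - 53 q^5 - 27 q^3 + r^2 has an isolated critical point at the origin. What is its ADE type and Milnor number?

Type E_{8}, Milnor number mu = 8.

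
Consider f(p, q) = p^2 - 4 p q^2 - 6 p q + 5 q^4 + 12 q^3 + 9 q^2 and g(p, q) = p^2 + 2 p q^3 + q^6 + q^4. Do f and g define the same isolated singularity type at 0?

Yes.

The Hessian of f at 0 is [[2, -6], [-6, 18]] with rank 1, so corank 1. A Groebner basis of the Jacobian ideal J(f) in C{p,q} is {p^2 - 9*p/2 + 27*q/2, p*q - 3*p/2 + 9*q/2, -p/2 + q^2 + 3*q/2}; counting standard monomials gives mu = 3. Corank 1: A-series; mu = 3 gives A_3. The Hessian of g at 0 is [[2, 0], [0, 0]] with rank 1, so corank 1. A Groebner basis of the Jacobian ideal J(g) in C{p,q} is {q^3, p}; counting standard monomials gives mu = 3. Corank 1: A-series; mu = 3 gives A_3. Both have type A_3, hence right-equivalent.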